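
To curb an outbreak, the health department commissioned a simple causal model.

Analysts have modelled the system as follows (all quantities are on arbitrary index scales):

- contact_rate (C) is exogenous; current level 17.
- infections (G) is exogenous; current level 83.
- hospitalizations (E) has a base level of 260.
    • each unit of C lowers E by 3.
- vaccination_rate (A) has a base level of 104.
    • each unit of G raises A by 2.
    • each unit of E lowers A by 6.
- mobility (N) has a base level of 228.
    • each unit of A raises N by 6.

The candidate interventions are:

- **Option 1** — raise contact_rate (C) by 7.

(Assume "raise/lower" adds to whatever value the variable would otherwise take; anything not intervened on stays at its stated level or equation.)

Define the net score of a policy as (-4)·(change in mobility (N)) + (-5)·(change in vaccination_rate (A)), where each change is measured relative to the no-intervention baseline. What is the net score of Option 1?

Baseline:
  C = 17
  G = 83
  E = 260 − 3·17 = 209
  A = 104 + 2·83 − 6·209 = -984
  N = 228 + 6·(-984) = -5676
Option 1 (C + 7):
  C = 17 + 7 = 24
  G = 83
  E = 260 − 3·24 = 188
  A = 104 + 2·83 − 6·188 = -858
  N = 228 + 6·(-858) = -4920
ΔN = -4920 − (-5676) = 756; ΔA = -858 − (-984) = 126
Score = (-4)·756 + (-5)·126 = -3654

-3654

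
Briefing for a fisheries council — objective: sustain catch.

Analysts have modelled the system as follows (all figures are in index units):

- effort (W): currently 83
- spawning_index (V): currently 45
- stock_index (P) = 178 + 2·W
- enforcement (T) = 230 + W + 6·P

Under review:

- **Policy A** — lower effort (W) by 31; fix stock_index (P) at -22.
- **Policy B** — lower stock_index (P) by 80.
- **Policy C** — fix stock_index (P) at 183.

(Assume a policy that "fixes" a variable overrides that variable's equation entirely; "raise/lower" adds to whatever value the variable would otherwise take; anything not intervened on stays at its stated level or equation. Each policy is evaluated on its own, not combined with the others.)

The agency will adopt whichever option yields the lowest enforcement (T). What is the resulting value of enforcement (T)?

150

Policy A (W − 31, P := -22):
  W = 83 − 31 = 52
  P = -22
  T = 230 + 52 + 6·(-22) = 150
Policy B (P − 80):
  W = 83
  P = 178 + 2·83 (−80 from intervention) = 264
  T = 230 + 83 + 6·264 = 1897
Policy C (P := 183):
  W = 83
  P = 183
  T = 230 + 83 + 6·183 = 1411
Comparing — Policy A: T=150, Policy B: T=1897, Policy C: T=1411. Lowest is 150 (Policy A).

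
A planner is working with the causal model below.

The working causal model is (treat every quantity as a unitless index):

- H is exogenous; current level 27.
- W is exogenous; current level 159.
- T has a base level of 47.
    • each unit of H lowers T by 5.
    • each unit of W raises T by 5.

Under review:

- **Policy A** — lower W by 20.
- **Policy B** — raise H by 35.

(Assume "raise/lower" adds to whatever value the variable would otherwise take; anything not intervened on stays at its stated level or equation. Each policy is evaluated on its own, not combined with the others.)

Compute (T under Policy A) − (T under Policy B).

Policy A (W − 20):
  H = 27
  W = 159 − 20 = 139
  T = 47 − 5·27 + 5·139 = 607
Policy B (H + 35):
  H = 27 + 35 = 62
  W = 159
  T = 47 − 5·62 + 5·159 = 532
T: 607 − 532 = 75

75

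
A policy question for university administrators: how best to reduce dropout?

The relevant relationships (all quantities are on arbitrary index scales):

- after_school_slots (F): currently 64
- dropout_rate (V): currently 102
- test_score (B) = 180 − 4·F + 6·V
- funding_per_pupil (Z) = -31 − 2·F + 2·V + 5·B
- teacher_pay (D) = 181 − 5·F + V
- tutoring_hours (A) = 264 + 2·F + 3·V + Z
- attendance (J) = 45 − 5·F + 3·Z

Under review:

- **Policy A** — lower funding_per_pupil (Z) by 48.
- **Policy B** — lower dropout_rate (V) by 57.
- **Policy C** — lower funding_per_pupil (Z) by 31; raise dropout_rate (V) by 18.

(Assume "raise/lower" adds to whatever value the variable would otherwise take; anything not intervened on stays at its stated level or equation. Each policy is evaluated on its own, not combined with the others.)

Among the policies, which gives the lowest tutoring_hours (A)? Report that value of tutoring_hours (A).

Policy A (Z − 48):
  F = 64
  V = 102
  B = 180 − 4·64 + 6·102 = 536
  Z = -31 − 2·64 + 2·102 + 5·536 (−48 from intervention) = 2677
  A = 264 + 2·64 + 3·102 + 2677 = 3375
Policy B (V − 57):
  F = 64
  V = 102 − 57 = 45
  B = 180 − 4·64 + 6·45 = 194
  Z = -31 − 2·64 + 2·45 + 5·194 = 901
  A = 264 + 2·64 + 3·45 + 901 = 1428
Policy C (Z − 31, V + 18):
  F = 64
  V = 102 + 18 = 120
  B = 180 − 4·64 + 6·120 = 644
  Z = -31 − 2·64 + 2·120 + 5·644 (−31 from intervention) = 3270
  A = 264 + 2·64 + 3·120 + 3270 = 4022
Comparing — Policy A: A=3375, Policy B: A=1428, Policy C: A=4022. Lowest is 1428 (Policy B).

1428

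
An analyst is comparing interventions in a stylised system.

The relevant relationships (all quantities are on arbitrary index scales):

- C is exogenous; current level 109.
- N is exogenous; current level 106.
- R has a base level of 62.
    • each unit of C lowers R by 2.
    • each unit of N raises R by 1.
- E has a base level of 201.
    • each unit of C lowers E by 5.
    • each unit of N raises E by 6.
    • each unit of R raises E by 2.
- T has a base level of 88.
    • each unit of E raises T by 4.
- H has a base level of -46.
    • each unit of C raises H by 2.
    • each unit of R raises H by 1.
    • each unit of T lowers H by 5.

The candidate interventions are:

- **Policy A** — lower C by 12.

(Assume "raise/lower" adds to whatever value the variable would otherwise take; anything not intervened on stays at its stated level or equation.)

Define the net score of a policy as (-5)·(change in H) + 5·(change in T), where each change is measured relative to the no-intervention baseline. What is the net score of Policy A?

12960

Baseline:
  C = 109
  N = 106
  R = 62 − 2·109 + 106 = -50
  E = 201 − 5·109 + 6·106 + 2·(-50) = 192
  T = 88 + 4·192 = 856
  H = -46 + 2·109 + (-50) − 5·856 = -4158
Policy A (C − 12):
  C = 109 − 12 = 97
  N = 106
  R = 62 − 2·97 + 106 = -26
  E = 201 − 5·97 + 6·106 + 2·(-26) = 300
  T = 88 + 4·300 = 1288
  H = -46 + 2·97 + (-26) − 5·1288 = -6318
ΔH = -6318 − (-4158) = -2160; ΔT = 1288 − 856 = 432
Score = (-5)·(-2160) + 5·432 = 12960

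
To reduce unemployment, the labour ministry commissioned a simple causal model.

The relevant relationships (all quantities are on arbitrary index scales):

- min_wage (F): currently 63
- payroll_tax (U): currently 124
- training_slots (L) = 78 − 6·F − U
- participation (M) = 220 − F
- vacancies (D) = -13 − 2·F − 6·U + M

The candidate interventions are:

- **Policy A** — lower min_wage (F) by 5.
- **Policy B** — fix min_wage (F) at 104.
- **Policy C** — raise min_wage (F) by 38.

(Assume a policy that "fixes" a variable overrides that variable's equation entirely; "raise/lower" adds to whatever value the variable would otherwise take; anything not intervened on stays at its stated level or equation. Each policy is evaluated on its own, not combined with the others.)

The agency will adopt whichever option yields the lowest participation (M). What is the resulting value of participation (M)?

116

Policy A (F − 5):
  F = 63 − 5 = 58
  M = 220 − 58 = 162
Policy B (F := 104):
  F = 104
  M = 220 − 104 = 116
Policy C (F + 38):
  F = 63 + 38 = 101
  M = 220 − 101 = 119
Comparing — Policy A: M=162, Policy B: M=116, Policy C: M=119. Lowest is 116 (Policy B).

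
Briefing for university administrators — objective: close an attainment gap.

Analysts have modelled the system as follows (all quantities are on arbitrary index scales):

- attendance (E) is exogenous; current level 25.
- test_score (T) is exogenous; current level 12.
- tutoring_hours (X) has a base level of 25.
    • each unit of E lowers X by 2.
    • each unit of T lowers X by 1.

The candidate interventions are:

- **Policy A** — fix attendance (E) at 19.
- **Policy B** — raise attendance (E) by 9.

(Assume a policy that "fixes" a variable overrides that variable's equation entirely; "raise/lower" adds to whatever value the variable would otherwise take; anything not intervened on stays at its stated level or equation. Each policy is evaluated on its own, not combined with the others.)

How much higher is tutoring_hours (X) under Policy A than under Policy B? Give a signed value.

30

Policy A (E := 19):
  E = 19
  T = 12
  X = 25 − 2·19 − 12 = -25
Policy B (E + 9):
  E = 25 + 9 = 34
  T = 12
  X = 25 − 2·34 − 12 = -55
X: -25 − (-55) = 30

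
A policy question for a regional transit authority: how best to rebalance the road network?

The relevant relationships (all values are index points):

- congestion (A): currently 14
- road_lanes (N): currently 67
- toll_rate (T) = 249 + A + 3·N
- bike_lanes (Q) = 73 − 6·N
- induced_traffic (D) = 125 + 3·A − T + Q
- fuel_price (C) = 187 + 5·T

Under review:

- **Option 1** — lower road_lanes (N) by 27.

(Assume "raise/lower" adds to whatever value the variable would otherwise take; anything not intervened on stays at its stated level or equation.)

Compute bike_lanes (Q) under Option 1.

-167

Option 1 (N − 27):
  N = 67 − 27 = 40
  Q = 73 − 6·40 = -167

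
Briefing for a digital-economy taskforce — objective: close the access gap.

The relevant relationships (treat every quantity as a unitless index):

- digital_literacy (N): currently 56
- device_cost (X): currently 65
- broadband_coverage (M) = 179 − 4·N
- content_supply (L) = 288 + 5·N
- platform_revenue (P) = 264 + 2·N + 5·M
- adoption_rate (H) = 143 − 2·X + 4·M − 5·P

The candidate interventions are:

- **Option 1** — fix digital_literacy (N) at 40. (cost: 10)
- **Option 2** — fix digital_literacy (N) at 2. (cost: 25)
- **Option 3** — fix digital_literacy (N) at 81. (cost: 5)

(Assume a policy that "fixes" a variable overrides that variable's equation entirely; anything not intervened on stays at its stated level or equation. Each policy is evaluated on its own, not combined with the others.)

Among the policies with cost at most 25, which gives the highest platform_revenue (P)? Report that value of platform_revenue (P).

1123

Option 1 (N := 40):
  N = 40
  M = 179 − 4·40 = 19
  P = 264 + 2·40 + 5·19 = 439
Option 2 (N := 2):
  N = 2
  M = 179 − 4·2 = 171
  P = 264 + 2·2 + 5·171 = 1123
Option 3 (N := 81):
  N = 81
  M = 179 − 4·81 = -145
  P = 264 + 2·81 + 5·(-145) = -299
Comparing — Option 1: P=439, Option 2: P=1123, Option 3: P=-299. Highest is 1123 (Option 2).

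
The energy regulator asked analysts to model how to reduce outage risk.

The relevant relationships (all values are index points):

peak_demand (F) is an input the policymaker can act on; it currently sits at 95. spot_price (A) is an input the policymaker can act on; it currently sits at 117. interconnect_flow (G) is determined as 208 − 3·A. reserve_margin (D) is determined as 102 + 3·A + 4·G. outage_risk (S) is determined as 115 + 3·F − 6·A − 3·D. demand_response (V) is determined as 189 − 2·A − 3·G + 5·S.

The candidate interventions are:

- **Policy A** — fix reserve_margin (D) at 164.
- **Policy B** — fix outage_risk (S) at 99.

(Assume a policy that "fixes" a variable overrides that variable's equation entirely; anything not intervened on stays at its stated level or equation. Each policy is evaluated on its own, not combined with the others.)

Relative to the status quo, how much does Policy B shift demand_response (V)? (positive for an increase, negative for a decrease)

220

Baseline:
  F = 95
  A = 117
  G = 208 − 3·117 = -143
  D = 102 + 3·117 + 4·(-143) = -119
  S = 115 + 3·95 − 6·117 − 3·(-119) = 55
  V = 189 − 2·117 − 3·(-143) + 5·55 = 659
Policy B (S := 99):
  F = 95
  A = 117
  G = 208 − 3·117 = -143
  D = 102 + 3·117 + 4·(-143) = -119
  S = 99
  V = 189 − 2·117 − 3·(-143) + 5·99 = 879
Change in V: 879 − 659 = 220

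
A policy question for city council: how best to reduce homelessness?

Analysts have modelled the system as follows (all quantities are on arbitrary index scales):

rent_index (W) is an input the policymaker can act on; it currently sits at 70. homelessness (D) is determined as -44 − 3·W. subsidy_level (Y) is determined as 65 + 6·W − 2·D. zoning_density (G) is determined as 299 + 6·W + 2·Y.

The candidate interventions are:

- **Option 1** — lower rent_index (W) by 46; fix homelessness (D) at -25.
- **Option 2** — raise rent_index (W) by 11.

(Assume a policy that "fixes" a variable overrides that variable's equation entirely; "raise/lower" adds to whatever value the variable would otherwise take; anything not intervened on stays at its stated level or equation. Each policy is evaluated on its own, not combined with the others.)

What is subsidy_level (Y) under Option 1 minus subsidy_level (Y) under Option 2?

Option 1 (W − 46, D := -25):
  W = 70 − 46 = 24
  D = -25
  Y = 65 + 6·24 − 2·(-25) = 259
Option 2 (W + 11):
  W = 70 + 11 = 81
  D = -44 − 3·81 = -287
  Y = 65 + 6·81 − 2·(-287) = 1125
Y: 259 − 1125 = -866

-866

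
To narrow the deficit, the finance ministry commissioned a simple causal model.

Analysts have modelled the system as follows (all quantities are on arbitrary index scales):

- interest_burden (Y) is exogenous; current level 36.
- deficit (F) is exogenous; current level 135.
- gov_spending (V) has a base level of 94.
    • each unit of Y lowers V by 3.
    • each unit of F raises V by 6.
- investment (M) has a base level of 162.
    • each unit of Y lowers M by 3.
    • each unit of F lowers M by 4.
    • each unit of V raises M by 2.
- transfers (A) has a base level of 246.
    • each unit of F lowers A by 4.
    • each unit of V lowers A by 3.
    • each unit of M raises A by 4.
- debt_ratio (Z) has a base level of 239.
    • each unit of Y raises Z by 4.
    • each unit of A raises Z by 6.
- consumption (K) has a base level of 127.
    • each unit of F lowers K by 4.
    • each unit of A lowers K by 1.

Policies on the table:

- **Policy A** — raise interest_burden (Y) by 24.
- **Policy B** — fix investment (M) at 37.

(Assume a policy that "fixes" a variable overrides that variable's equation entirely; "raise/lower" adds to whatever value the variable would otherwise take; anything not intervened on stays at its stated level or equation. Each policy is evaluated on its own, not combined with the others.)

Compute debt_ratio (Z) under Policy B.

-14821

Policy B (M := 37):
  Y = 36
  F = 135
  V = 94 − 3·36 + 6·135 = 796
  M = 37
  A = 246 − 4·135 − 3·796 + 4·37 = -2534
  Z = 239 + 4·36 + 6·(-2534) = -14821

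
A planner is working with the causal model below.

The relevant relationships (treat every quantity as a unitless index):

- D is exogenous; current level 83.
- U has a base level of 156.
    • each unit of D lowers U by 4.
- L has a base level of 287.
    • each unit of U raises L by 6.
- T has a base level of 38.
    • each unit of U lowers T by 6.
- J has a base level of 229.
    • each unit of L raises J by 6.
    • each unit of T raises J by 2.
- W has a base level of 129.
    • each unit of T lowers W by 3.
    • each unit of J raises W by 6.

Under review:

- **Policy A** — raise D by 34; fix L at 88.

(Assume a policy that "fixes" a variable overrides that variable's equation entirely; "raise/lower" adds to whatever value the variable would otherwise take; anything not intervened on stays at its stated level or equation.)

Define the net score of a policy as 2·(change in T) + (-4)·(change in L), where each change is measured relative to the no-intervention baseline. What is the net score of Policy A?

-1796

Baseline:
  D = 83
  U = 156 − 4·83 = -176
  L = 287 + 6·(-176) = -769
  T = 38 − 6·(-176) = 1094
Policy A (D + 34, L := 88):
  D = 83 + 34 = 117
  U = 156 − 4·117 = -312
  L = 88
  T = 38 − 6·(-312) = 1910
ΔT = 1910 − 1094 = 816; ΔL = 88 − (-769) = 857
Score = 2·816 + (-4)·857 = -1796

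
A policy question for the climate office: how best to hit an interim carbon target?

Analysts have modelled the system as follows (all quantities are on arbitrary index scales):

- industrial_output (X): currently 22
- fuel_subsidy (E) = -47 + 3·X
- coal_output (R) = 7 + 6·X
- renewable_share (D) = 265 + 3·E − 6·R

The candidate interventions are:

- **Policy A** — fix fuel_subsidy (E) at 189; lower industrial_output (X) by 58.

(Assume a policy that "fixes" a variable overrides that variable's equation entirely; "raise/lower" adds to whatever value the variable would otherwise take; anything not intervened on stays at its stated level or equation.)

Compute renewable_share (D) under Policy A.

2086

Policy A (E := 189, X − 58):
  X = 22 − 58 = -36
  E = 189
  R = 7 + 6·(-36) = -209
  D = 265 + 3·189 − 6·(-209) = 2086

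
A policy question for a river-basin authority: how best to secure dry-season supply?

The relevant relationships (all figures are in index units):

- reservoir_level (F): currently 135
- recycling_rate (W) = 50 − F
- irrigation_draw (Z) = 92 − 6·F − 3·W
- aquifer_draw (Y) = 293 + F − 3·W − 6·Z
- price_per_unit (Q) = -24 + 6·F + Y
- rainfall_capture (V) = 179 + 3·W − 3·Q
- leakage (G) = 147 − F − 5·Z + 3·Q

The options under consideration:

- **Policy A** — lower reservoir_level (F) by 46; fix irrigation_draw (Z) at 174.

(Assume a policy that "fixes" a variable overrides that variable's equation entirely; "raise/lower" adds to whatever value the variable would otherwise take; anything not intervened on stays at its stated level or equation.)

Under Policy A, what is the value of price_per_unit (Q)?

Policy A (F − 46, Z := 174):
  F = 135 − 46 = 89
  W = 50 − 89 = -39
  Z = 174
  Y = 293 + 89 − 3·(-39) − 6·174 = -545
  Q = -24 + 6·89 + (-545) = -35

-35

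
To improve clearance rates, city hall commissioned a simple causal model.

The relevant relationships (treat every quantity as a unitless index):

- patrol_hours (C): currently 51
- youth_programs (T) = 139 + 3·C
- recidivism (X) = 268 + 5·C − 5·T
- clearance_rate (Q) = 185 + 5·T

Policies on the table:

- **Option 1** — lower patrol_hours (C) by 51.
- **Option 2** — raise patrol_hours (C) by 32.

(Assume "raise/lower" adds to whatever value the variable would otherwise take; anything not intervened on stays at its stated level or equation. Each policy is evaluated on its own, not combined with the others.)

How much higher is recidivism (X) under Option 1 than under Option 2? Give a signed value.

830

Option 1 (C − 51):
  C = 51 − 51 = 0
  T = 139 + 3·0 = 139
  X = 268 + 5·0 − 5·139 = -427
Option 2 (C + 32):
  C = 51 + 32 = 83
  T = 139 + 3·83 = 388
  X = 268 + 5·83 − 5·388 = -1257
X: -427 − (-1257) = 830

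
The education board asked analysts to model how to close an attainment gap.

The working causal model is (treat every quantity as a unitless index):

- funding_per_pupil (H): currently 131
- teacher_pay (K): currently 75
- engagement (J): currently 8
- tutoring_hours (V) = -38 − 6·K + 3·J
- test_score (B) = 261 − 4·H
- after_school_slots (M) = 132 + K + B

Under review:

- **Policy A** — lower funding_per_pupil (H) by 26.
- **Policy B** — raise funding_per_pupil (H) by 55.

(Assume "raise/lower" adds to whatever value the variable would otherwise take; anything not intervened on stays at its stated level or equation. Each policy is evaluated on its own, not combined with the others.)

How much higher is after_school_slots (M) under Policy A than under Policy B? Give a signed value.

Policy A (H − 26):
  H = 131 − 26 = 105
  K = 75
  B = 261 − 4·105 = -159
  M = 132 + 75 + (-159) = 48
Policy B (H + 55):
  H = 131 + 55 = 186
  K = 75
  B = 261 − 4·186 = -483
  M = 132 + 75 + (-483) = -276
M: 48 − (-276) = 324

324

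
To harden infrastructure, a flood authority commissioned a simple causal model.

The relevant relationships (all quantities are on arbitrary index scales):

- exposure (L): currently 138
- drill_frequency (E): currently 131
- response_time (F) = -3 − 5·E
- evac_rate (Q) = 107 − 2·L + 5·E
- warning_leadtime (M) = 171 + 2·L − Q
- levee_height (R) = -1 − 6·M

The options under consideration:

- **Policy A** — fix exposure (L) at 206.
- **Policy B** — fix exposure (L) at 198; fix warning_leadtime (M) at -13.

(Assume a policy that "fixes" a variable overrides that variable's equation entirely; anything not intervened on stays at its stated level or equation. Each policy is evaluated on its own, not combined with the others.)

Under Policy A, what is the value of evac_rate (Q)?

Policy A (L := 206):
  L = 206
  E = 131
  Q = 107 − 2·206 + 5·131 = 350

350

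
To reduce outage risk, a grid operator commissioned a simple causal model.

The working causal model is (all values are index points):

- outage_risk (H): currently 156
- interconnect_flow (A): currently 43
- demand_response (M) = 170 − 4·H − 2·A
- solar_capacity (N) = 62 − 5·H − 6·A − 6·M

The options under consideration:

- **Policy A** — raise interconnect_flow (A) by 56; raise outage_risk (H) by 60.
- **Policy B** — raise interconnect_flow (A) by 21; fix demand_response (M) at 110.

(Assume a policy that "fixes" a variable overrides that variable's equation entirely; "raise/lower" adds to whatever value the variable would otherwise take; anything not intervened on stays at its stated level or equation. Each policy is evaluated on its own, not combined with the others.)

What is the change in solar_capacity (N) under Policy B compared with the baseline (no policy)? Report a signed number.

Baseline:
  H = 156
  A = 43
  M = 170 − 4·156 − 2·43 = -540
  N = 62 − 5·156 − 6·43 − 6·(-540) = 2264
Policy B (A + 21, M := 110):
  H = 156
  A = 43 + 21 = 64
  M = 110
  N = 62 − 5·156 − 6·64 − 6·110 = -1762
Change in N: -1762 − 2264 = -4026

-4026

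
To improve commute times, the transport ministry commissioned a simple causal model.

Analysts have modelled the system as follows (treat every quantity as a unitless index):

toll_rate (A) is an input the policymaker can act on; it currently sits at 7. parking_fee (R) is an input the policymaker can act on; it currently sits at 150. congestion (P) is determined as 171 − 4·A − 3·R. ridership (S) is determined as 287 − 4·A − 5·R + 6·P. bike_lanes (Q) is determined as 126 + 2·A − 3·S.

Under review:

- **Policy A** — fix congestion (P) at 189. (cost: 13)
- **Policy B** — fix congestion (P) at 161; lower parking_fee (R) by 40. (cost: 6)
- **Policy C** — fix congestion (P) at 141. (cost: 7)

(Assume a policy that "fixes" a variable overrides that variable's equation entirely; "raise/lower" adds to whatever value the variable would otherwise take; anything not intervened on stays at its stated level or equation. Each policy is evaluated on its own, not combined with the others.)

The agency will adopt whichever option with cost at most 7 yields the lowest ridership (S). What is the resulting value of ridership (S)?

Policy B (P := 161, R − 40):
  A = 7
  R = 150 − 40 = 110
  P = 161
  S = 287 − 4·7 − 5·110 + 6·161 = 675
Policy C (P := 141):
  A = 7
  R = 150
  P = 141
  S = 287 − 4·7 − 5·150 + 6·141 = 355
Comparing — Policy B: S=675, Policy C: S=355. Lowest is 355 (Policy C).

355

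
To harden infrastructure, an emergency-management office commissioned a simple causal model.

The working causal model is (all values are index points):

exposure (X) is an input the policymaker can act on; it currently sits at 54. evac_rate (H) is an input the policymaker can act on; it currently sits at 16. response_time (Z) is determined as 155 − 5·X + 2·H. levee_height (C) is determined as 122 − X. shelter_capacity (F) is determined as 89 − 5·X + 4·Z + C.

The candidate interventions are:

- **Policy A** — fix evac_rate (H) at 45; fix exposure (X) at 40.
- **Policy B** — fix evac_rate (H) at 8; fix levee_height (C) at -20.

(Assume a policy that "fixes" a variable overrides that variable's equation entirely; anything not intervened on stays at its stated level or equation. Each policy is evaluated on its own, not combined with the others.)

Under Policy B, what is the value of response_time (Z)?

-99

Policy B (H := 8, C := -20):
  X = 54
  H = 8
  Z = 155 − 5·54 + 2·8 = -99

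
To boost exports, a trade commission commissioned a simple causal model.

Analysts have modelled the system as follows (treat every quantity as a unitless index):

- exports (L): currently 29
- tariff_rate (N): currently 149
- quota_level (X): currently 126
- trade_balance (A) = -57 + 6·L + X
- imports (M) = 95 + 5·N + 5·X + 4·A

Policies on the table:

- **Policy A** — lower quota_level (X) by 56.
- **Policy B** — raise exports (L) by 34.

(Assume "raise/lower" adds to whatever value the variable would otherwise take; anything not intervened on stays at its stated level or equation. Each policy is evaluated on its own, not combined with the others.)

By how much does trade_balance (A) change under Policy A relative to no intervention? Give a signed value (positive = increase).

-56

Baseline:
  L = 29
  X = 126
  A = -57 + 6·29 + 126 = 243
Policy A (X − 56):
  L = 29
  X = 126 − 56 = 70
  A = -57 + 6·29 + 70 = 187
Change in A: 187 − 243 = -56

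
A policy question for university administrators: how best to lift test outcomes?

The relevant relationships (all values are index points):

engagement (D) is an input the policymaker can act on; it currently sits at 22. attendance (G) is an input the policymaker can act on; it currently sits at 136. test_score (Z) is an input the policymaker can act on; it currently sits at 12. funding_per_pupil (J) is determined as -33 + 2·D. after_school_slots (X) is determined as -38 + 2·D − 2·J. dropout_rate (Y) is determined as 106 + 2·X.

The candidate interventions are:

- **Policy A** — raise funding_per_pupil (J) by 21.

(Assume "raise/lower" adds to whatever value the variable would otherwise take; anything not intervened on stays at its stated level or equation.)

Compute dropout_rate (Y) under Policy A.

-10

Policy A (J + 21):
  D = 22
  J = -33 + 2·22 (+21 from intervention) = 32
  X = -38 + 2·22 − 2·32 = -58
  Y = 106 + 2·(-58) = -10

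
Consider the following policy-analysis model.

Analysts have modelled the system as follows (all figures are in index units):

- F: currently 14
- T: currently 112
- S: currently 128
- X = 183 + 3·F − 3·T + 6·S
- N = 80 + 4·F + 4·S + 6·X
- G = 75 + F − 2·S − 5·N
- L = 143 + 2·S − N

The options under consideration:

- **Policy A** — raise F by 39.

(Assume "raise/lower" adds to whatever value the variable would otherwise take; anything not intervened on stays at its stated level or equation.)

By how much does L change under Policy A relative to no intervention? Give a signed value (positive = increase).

-858

Baseline:
  F = 14
  T = 112
  S = 128
  X = 183 + 3·14 − 3·112 + 6·128 = 657
  N = 80 + 4·14 + 4·128 + 6·657 = 4590
  L = 143 + 2·128 − 4590 = -4191
Policy A (F + 39):
  F = 14 + 39 = 53
  T = 112
  S = 128
  X = 183 + 3·53 − 3·112 + 6·128 = 774
  N = 80 + 4·53 + 4·128 + 6·774 = 5448
  L = 143 + 2·128 − 5448 = -5049
Change in L: -5049 − (-4191) = -858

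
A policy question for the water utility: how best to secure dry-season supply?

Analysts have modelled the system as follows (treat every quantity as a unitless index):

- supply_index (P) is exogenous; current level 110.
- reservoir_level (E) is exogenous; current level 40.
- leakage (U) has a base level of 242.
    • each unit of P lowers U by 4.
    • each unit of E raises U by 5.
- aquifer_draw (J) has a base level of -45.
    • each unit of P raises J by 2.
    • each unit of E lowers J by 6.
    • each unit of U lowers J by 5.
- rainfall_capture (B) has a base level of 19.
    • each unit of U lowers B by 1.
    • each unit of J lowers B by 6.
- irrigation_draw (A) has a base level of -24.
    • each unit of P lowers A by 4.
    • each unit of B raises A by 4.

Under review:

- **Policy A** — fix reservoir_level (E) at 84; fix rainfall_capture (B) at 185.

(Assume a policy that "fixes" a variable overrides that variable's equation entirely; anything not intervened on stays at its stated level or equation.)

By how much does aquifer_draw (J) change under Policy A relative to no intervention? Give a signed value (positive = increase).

Baseline:
  P = 110
  E = 40
  U = 242 − 4·110 + 5·40 = 2
  J = -45 + 2·110 − 6·40 − 5·2 = -75
Policy A (E := 84, B := 185):
  P = 110
  E = 84
  U = 242 − 4·110 + 5·84 = 222
  J = -45 + 2·110 − 6·84 − 5·222 = -1439
Change in J: -1439 − (-75) = -1364

-1364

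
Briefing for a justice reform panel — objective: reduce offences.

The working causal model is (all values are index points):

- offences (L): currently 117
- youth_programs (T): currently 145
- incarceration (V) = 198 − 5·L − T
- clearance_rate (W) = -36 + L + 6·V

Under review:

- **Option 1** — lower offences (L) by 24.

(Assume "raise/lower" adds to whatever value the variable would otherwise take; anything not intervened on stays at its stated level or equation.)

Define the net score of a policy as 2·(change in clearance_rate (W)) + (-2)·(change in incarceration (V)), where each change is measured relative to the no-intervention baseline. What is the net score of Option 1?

Baseline:
  L = 117
  T = 145
  V = 198 − 5·117 − 145 = -532
  W = -36 + 117 + 6·(-532) = -3111
Option 1 (L − 24):
  L = 117 − 24 = 93
  T = 145
  V = 198 − 5·93 − 145 = -412
  W = -36 + 93 + 6·(-412) = -2415
ΔW = -2415 − (-3111) = 696; ΔV = -412 − (-532) = 120
Score = 2·696 + (-2)·120 = 1152

1152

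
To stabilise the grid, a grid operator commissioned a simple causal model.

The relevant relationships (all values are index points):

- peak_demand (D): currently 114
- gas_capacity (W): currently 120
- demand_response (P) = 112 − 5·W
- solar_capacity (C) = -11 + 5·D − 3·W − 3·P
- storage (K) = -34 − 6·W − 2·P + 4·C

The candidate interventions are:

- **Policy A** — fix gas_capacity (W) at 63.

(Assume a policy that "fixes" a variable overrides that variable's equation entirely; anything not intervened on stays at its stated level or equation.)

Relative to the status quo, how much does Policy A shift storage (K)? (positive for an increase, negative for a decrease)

Baseline:
  D = 114
  W = 120
  P = 112 − 5·120 = -488
  C = -11 + 5·114 − 3·120 − 3·(-488) = 1663
  K = -34 − 6·120 − 2·(-488) + 4·1663 = 6874
Policy A (W := 63):
  D = 114
  W = 63
  P = 112 − 5·63 = -203
  C = -11 + 5·114 − 3·63 − 3·(-203) = 979
  K = -34 − 6·63 − 2·(-203) + 4·979 = 3910
Change in K: 3910 − 6874 = -2964

-2964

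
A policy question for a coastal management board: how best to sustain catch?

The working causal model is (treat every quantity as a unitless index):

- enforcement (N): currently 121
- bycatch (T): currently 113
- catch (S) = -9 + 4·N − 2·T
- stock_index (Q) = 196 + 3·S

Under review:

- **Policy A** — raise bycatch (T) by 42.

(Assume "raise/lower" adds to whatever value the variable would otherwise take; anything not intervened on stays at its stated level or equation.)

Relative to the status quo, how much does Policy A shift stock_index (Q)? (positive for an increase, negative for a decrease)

-252

Baseline:
  N = 121
  T = 113
  S = -9 + 4·121 − 2·113 = 249
  Q = 196 + 3·249 = 943
Policy A (T + 42):
  N = 121
  T = 113 + 42 = 155
  S = -9 + 4·121 − 2·155 = 165
  Q = 196 + 3·165 = 691
Change in Q: 691 − 943 = -252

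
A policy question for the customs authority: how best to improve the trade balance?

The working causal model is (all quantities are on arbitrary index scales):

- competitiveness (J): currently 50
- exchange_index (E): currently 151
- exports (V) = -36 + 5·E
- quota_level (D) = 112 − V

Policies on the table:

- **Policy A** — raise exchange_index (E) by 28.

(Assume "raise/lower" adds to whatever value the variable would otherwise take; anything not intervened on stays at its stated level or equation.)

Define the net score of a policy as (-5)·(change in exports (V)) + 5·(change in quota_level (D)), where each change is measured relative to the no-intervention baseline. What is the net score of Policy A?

-1400

Baseline:
  E = 151
  V = -36 + 5·151 = 719
  D = 112 − 719 = -607
Policy A (E + 28):
  E = 151 + 28 = 179
  V = -36 + 5·179 = 859
  D = 112 − 859 = -747
ΔV = 859 − 719 = 140; ΔD = -747 − (-607) = -140
Score = (-5)·140 + 5·(-140) = -1400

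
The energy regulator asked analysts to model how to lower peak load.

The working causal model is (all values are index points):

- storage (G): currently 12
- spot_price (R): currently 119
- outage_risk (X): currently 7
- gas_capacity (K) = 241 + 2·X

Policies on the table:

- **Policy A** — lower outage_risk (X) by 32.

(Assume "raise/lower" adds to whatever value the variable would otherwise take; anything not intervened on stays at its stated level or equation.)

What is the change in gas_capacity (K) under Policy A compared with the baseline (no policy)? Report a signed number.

-64

Baseline:
  X = 7
  K = 241 + 2·7 = 255
Policy A (X − 32):
  X = 7 − 32 = -25
  K = 241 + 2·(-25) = 191
Change in K: 191 − 255 = -64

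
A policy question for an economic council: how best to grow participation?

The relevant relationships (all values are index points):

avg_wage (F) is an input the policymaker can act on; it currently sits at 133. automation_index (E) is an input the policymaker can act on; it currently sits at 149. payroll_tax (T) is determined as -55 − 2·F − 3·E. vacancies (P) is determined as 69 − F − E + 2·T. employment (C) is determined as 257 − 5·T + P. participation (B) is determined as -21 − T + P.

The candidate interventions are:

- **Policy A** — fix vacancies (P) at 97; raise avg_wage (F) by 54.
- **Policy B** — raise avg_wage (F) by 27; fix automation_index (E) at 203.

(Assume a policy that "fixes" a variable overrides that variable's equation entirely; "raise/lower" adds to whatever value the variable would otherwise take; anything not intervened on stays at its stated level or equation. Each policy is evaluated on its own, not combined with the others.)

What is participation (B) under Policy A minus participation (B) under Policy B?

2251

Policy A (P := 97, F + 54):
  F = 133 + 54 = 187
  E = 149
  T = -55 − 2·187 − 3·149 = -876
  P = 97
  B = -21 − (-876) + 97 = 952
Policy B (F + 27, E := 203):
  F = 133 + 27 = 160
  E = 203
  T = -55 − 2·160 − 3·203 = -984
  P = 69 − 160 − 203 + 2·(-984) = -2262
  B = -21 − (-984) + (-2262) = -1299
B: 952 − (-1299) = 2251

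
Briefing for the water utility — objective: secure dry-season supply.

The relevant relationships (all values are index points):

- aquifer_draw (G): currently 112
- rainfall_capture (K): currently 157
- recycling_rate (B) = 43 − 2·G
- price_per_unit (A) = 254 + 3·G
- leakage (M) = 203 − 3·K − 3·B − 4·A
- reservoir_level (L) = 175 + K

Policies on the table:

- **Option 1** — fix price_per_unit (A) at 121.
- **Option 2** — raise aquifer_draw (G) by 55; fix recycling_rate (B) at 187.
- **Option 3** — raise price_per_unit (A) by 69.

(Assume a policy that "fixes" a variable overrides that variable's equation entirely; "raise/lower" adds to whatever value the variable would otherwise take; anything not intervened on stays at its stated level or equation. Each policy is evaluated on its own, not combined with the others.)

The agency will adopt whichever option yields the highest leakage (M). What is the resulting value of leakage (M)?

-209

Option 1 (A := 121):
  G = 112
  K = 157
  B = 43 − 2·112 = -181
  A = 121
  M = 203 − 3·157 − 3·(-181) − 4·121 = -209
Option 2 (G + 55, B := 187):
  G = 112 + 55 = 167
  K = 157
  B = 187
  A = 254 + 3·167 = 755
  M = 203 − 3·157 − 3·187 − 4·755 = -3849
Option 3 (A + 69):
  G = 112
  K = 157
  B = 43 − 2·112 = -181
  A = 254 + 3·112 (+69 from intervention) = 659
  M = 203 − 3·157 − 3·(-181) − 4·659 = -2361
Comparing — Option 1: M=-209, Option 2: M=-3849, Option 3: M=-2361. Highest is -209 (Option 1).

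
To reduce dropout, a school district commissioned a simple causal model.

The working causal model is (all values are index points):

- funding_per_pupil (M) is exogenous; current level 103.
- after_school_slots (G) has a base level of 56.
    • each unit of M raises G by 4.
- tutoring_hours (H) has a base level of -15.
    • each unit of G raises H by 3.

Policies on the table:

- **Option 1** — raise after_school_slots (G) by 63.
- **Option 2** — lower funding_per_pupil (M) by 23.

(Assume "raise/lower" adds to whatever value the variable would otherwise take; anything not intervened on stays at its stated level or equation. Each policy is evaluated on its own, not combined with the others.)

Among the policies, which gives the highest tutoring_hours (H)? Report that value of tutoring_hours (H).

1578

Option 1 (G + 63):
  M = 103
  G = 56 + 4·103 (+63 from intervention) = 531
  H = -15 + 3·531 = 1578
Option 2 (M − 23):
  M = 103 − 23 = 80
  G = 56 + 4·80 = 376
  H = -15 + 3·376 = 1113
Comparing — Option 1: H=1578, Option 2: H=1113. Highest is 1578 (Option 1).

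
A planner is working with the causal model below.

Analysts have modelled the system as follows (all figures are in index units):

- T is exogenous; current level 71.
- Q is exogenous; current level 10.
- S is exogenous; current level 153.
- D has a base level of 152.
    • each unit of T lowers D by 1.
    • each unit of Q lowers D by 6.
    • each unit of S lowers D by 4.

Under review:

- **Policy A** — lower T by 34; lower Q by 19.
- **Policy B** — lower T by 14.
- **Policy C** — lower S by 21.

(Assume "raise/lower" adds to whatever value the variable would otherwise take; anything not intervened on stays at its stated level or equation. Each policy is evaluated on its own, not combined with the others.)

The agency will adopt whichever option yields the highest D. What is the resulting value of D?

Policy A (T − 34, Q − 19):
  T = 71 − 34 = 37
  Q = 10 − 19 = -9
  S = 153
  D = 152 − 37 − 6·(-9) − 4·153 = -443
Policy B (T − 14):
  T = 71 − 14 = 57
  Q = 10
  S = 153
  D = 152 − 57 − 6·10 − 4·153 = -577
Policy C (S − 21):
  T = 71
  Q = 10
  S = 153 − 21 = 132
  D = 152 − 71 − 6·10 − 4·132 = -507
Comparing — Policy A: D=-443, Policy B: D=-577, Policy C: D=-507. Highest is -443 (Policy A).

-443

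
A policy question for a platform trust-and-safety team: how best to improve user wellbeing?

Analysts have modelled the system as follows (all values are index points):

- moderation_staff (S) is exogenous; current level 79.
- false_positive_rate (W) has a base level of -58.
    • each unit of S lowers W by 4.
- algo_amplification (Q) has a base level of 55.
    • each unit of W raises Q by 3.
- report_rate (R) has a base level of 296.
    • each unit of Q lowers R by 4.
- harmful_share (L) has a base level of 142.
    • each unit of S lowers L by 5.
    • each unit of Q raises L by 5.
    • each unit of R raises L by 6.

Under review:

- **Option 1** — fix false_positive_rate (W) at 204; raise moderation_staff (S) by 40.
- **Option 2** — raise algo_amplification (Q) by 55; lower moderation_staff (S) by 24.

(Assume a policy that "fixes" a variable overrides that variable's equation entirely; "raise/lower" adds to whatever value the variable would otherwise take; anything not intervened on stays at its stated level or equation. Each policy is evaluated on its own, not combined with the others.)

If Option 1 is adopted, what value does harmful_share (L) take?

Option 1 (W := 204, S + 40):
  S = 79 + 40 = 119
  W = 204
  Q = 55 + 3·204 = 667
  R = 296 − 4·667 = -2372
  L = 142 − 5·119 + 5·667 + 6·(-2372) = -11350

-11350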